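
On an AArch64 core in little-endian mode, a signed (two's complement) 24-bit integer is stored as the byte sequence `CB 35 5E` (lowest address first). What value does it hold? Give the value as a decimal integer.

6174155

Little-endian: lowest address holds the least-significant byte.
Reassemble most-significant byte first: 5E 35 CB → 0x5E35CB.
0x5E35CB = 6174155.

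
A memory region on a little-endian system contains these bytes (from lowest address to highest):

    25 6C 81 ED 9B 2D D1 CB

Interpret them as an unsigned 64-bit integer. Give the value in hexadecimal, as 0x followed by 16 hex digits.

In little-endian order the low byte comes first in memory.
Reassemble most-significant byte first: CB D1 2D 9B ED 81 6C 25 → 0xCBD12D9BED816C25.

0xCBD12D9BED816C25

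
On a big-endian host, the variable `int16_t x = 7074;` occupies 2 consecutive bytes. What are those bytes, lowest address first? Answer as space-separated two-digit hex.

7074 in hexadecimal, padded to 16 bits, is 0x1BA2.
Split into bytes (most-significant first): 1B A2.
In big-endian order the high byte comes first in memory.
So the memory order matches the most-significant-first order: 1B A2.

1B A2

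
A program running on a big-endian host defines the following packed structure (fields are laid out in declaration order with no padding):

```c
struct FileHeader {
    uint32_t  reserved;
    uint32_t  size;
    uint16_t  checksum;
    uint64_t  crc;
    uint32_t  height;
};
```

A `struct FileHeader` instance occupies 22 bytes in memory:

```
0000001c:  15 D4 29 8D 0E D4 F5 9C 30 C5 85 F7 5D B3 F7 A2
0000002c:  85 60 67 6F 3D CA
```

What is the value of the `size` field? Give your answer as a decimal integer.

248837532

`size` follows `reserved` (4 bytes), so it starts at byte offset 4 and occupies 4 bytes.
Bytes at offsets 4..7: 0E D4 F5 9C.
Big-endian: lowest address holds the most-significant byte.
The bytes are already most-significant first: 0x0ED4F59C.
0x0ED4F59C = 248837532.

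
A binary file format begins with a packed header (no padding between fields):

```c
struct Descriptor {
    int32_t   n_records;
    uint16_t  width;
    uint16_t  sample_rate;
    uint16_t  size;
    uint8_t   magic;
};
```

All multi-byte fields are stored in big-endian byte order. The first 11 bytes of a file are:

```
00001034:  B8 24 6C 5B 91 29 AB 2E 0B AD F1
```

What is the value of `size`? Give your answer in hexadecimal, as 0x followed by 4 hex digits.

`size` follows `n_records` (4 B), `width` (2 B), `sample_rate` (2 B), so it starts at offset 4 + 2 + 2 = 8 and occupies 2 bytes.
Bytes at offsets 8..9: 0B AD.
Big-endian stores the most-significant byte at the lowest address.
The bytes are already most-significant first: 0x0BAD.

0x0BAD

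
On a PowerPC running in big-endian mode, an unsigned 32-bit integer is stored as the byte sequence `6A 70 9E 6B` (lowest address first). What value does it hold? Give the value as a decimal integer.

Big-endian stores the most-significant byte at the lowest address.
The bytes are already most-significant first: 0x6A709E6B.
0x6A709E6B = 1785765483.

1785765483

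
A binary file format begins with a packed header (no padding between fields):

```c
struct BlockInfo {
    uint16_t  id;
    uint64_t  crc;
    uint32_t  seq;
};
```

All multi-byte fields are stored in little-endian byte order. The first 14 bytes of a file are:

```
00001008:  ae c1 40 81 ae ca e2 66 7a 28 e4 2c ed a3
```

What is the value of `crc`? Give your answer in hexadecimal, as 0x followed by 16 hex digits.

`crc` follows `id` (2 bytes), so it starts at byte offset 2 and occupies 8 bytes.
Bytes at offsets 2..9: 40 81 AE CA E2 66 7A 28.
Little-endian: lowest address holds the least-significant byte.
Reassemble most-significant byte first: 28 7A 66 E2 CA AE 81 40 → 0x287A66E2CAAE8140.

0x287A66E2CAAE8140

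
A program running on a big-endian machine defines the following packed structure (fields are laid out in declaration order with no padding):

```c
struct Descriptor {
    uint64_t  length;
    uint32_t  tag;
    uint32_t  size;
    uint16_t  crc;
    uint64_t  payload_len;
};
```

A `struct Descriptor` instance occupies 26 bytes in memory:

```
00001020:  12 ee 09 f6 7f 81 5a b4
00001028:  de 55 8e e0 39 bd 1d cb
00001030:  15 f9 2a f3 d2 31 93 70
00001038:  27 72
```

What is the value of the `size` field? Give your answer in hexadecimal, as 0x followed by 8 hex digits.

`size` follows `length` (8 B), `tag` (4 B), so it starts at offset 8 + 4 = 12 and occupies 4 bytes.
Bytes at offsets 12..15: 39 BD 1D CB.
Big-endian stores the most-significant byte at the lowest address.
The bytes are already most-significant first: 0x39BD1DCB.

0x39BD1DCB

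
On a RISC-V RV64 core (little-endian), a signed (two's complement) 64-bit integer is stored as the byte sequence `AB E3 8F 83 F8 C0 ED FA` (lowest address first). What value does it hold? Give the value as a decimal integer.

Little-endian: lowest address holds the least-significant byte.
Reassemble most-significant byte first: FA ED C0 F8 83 8F E3 AB → 0xFAEDC0F8838FE3AB.
Top bit is set, so as a signed 64-bit value this is 0xFAEDC0F8838FE3AB − 2^64 = -365423821155474517.

-365423821155474517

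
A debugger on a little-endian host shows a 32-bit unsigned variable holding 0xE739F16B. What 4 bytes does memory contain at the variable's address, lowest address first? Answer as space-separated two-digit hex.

6B F1 39 E7

Split into bytes (most-significant first): E7 39 F1 6B.
Little-endian stores the least-significant byte at the lowest address.
So at ascending addresses the bytes are 6B F1 39 E7.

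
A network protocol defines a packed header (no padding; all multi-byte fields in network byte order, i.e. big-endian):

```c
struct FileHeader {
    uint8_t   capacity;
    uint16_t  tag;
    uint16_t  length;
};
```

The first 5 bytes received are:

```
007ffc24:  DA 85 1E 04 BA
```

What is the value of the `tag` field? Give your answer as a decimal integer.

`tag` follows `capacity` (1 byte), so it starts at byte offset 1 and occupies 2 bytes.
Bytes at offsets 1..2: 85 1E.
In big-endian order the high byte comes first in memory.
The bytes are already most-significant first: 0x851E.
0x851E = 34078.

34078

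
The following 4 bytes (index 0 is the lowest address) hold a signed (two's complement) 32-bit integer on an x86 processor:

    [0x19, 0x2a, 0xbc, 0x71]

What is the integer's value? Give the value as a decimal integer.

In little-endian order the low byte comes first in memory.
Reassemble most-significant byte first: 71 BC 2A 19 → 0x71BC2A19.
0x71BC2A19 = 1908156953.

1908156953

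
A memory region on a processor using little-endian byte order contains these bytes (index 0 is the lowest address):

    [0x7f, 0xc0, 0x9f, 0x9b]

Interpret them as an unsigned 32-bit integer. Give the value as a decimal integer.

Little-endian stores the least-significant byte at the lowest address.
Reassemble most-significant byte first: 9B 9F C0 7F → 0x9B9FC07F.
0x9B9FC07F = 2610937983.

2610937983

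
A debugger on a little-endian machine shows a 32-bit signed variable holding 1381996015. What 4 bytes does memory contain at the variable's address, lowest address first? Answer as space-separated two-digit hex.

1381996015 in hexadecimal, padded to 32 bits, is 0x525F95EF.
Split into bytes (most-significant first): 52 5F 95 EF.
In little-endian order the low byte comes first in memory.
So at ascending addresses the bytes are EF 95 5F 52.

EF 95 5F 52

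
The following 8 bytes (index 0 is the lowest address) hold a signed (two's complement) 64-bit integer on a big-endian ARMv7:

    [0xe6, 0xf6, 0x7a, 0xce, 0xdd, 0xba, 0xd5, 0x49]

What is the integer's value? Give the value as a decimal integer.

Big-endian: lowest address holds the most-significant byte.
The bytes are already most-significant first: 0xE6F67ACEDDBAD549.
Top bit is set, so as a signed 64-bit value this is 0xE6F67ACEDDBAD549 − 2^64 = -1804119571813444279.

-1804119571813444279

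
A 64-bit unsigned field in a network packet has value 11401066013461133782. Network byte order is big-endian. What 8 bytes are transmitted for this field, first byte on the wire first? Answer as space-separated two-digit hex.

9E 38 B9 22 41 21 39 D6

11401066013461133782 in hexadecimal, padded to 64 bits, is 0x9E38B922412139D6.
Split into bytes (most-significant first): 9E 38 B9 22 41 21 39 D6.
Big-endian: lowest address holds the most-significant byte.
So the memory order matches the most-significant-first order: 9E 38 B9 22 41 21 39 D6.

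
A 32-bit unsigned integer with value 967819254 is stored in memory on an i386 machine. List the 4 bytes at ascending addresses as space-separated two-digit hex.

F6 BF AF 39

967819254 in hexadecimal, padded to 32 bits, is 0x39AFBFF6.
Split into bytes (most-significant first): 39 AF BF F6.
Little-endian: lowest address holds the least-significant byte.
So at ascending addresses the bytes are F6 BF AF 39.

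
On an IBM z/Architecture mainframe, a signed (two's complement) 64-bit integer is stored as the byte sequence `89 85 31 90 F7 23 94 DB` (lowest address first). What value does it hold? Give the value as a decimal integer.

-8537363019919551269

Big-endian: lowest address holds the most-significant byte.
The bytes are already most-significant first: 0x89853190F72394DB.
Top bit is set, so as a signed 64-bit value this is 0x89853190F72394DB − 2^64 = -8537363019919551269.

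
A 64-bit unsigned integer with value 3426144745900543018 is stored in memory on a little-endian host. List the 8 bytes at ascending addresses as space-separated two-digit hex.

2A 0C 79 70 7E 1C 8C 2F

3426144745900543018 in hexadecimal, padded to 64 bits, is 0x2F8C1C7E70790C2A.
Split into bytes (most-significant first): 2F 8C 1C 7E 70 79 0C 2A.
In little-endian order the low byte comes first in memory.
So at ascending addresses the bytes are 2A 0C 79 70 7E 1C 8C 2F.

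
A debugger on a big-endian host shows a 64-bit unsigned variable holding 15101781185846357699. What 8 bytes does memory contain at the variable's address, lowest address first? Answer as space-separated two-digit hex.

15101781185846357699 in hexadecimal, padded to 64 bits, is 0xD1944DF9D20CAEC3.
Split into bytes (most-significant first): D1 94 4D F9 D2 0C AE C3.
Big-endian: lowest address holds the most-significant byte.
So the memory order matches the most-significant-first order: D1 94 4D F9 D2 0C AE C3.

D1 94 4D F9 D2 0C AE C3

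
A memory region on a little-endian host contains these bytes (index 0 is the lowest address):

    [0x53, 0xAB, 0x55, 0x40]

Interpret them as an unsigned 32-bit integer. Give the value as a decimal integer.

1079356243

In little-endian order the low byte comes first in memory.
Reassemble most-significant byte first: 40 55 AB 53 → 0x4055AB53.
0x4055AB53 = 1079356243.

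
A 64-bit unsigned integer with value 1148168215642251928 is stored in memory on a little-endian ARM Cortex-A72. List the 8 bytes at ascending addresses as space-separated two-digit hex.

1148168215642251928 in hexadecimal, padded to 64 bits, is 0x0FEF1CE8ABC02298.
Split into bytes (most-significant first): 0F EF 1C E8 AB C0 22 98.
In little-endian order the low byte comes first in memory.
So at ascending addresses the bytes are 98 22 C0 AB E8 1C EF 0F.

98 22 C0 AB E8 1C EF 0F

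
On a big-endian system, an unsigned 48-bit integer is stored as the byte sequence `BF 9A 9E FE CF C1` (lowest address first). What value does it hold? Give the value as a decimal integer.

210670813368257

Big-endian: lowest address holds the most-significant byte.
The bytes are already most-significant first: 0xBF9A9EFECFC1.
0xBF9A9EFECFC1 = 210670813368257.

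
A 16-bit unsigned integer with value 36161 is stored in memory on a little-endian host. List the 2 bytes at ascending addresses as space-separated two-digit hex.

41 8D

36161 in hexadecimal, padded to 16 bits, is 0x8D41.
Split into bytes (most-significant first): 8D 41.
Little-endian stores the least-significant byte at the lowest address.
So at ascending addresses the bytes are 41 8D.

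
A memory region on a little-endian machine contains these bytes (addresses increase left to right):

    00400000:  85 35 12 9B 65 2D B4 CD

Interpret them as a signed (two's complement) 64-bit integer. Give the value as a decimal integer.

-3624221885709798011

Little-endian stores the least-significant byte at the lowest address.
Reassemble most-significant byte first: CD B4 2D 65 9B 12 35 85 → 0xCDB42D659B123585.
Top bit is set, so as a signed 64-bit value this is 0xCDB42D659B123585 − 2^64 = -3624221885709798011.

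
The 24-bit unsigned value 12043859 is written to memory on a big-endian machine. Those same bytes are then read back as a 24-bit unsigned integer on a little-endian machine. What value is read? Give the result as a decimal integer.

12043859 in 24-bit hexadecimal is 0xB7C653.
Stored big-endian, the bytes at ascending addresses are B7 C6 53.
Read back as little-endian, the first byte is least significant, giving 0x53C6B7.
0x53C6B7 = 5490359.

5490359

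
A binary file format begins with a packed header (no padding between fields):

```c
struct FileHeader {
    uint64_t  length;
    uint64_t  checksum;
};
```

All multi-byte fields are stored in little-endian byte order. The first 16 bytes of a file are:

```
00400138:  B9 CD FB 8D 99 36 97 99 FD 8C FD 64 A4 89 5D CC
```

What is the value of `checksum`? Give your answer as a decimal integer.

14726077695733370109

`checksum` follows `length` (8 bytes), so it starts at byte offset 8 and occupies 8 bytes.
Bytes at offsets 8..15: FD 8C FD 64 A4 89 5D CC.
In little-endian order the low byte comes first in memory.
Reassemble most-significant byte first: CC 5D 89 A4 64 FD 8C FD → 0xCC5D89A464FD8CFD.
0xCC5D89A464FD8CFD = 14726077695733370109.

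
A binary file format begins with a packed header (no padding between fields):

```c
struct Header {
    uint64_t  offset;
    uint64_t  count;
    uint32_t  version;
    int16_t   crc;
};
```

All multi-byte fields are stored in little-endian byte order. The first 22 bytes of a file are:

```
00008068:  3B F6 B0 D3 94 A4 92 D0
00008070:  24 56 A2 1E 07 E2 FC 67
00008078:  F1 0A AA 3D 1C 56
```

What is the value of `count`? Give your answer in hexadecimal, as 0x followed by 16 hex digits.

`count` follows `offset` (8 bytes), so it starts at byte offset 8 and occupies 8 bytes.
Bytes at offsets 8..15: 24 56 A2 1E 07 E2 FC 67.
Little-endian stores the least-significant byte at the lowest address.
Reassemble most-significant byte first: 67 FC E2 07 1E A2 56 24 → 0x67FCE2071EA25624.

0x67FCE2071EA25624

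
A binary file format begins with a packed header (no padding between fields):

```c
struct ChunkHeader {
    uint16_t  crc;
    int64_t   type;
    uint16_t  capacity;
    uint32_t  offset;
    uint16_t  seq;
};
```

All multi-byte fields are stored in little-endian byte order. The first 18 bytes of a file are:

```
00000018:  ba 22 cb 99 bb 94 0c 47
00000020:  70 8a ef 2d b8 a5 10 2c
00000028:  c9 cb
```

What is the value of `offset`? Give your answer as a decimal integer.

739288504

`offset` follows `crc` (2 B), `type` (8 B), `capacity` (2 B), so it starts at offset 2 + 8 + 2 = 12 and occupies 4 bytes.
Bytes at offsets 12..15: B8 A5 10 2C.
In little-endian order the low byte comes first in memory.
Reassemble most-significant byte first: 2C 10 A5 B8 → 0x2C10A5B8.
0x2C10A5B8 = 739288504.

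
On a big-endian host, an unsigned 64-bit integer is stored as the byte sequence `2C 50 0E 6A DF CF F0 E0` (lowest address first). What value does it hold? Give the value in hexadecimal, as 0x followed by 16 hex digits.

0x2C500E6ADFCFF0E0

Big-endian stores the most-significant byte at the lowest address.
The bytes are already most-significant first: 0x2C500E6ADFCFF0E0.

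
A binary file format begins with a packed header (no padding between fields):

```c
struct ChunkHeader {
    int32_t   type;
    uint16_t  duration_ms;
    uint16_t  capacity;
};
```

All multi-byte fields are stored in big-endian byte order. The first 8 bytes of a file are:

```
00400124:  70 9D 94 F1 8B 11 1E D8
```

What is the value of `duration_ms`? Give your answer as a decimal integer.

35601

`duration_ms` follows `type` (4 bytes), so it starts at byte offset 4 and occupies 2 bytes.
Bytes at offsets 4..5: 8B 11.
Big-endian: lowest address holds the most-significant byte.
The bytes are already most-significant first: 0x8B11.
0x8B11 = 35601.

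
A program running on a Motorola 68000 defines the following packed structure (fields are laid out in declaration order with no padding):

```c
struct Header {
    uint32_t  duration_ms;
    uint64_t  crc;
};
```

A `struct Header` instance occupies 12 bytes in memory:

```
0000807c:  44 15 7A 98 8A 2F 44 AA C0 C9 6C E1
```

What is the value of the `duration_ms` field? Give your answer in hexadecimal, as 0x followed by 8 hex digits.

`duration_ms` is the first field, at byte offset 0, occupying 4 bytes.
Bytes at offsets 0..3: 44 15 7A 98.
Big-endian: lowest address holds the most-significant byte.
The bytes are already most-significant first: 0x44157A98.

0x44157A98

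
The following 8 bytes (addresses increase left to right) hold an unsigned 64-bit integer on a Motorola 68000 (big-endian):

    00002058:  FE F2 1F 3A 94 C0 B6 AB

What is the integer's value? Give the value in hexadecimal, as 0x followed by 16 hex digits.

In big-endian order the high byte comes first in memory.
The bytes are already most-significant first: 0xFEF21F3A94C0B6AB.

0xFEF21F3A94C0B6AB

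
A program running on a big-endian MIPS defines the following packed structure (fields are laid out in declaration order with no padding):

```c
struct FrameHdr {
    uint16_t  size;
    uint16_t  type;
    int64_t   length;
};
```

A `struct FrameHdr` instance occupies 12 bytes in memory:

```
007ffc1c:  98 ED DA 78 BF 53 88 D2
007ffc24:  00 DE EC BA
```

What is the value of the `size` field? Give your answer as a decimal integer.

`size` is the first field, at byte offset 0, occupying 2 bytes.
Bytes at offsets 0..1: 98 ED.
In big-endian order the high byte comes first in memory.
The bytes are already most-significant first: 0x98ED.
0x98ED = 39149.

39149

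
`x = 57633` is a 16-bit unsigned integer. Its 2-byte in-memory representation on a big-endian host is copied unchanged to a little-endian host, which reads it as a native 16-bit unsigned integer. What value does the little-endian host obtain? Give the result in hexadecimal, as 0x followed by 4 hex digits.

0x21E1

57633 in 16-bit hexadecimal is 0xE121.
Stored big-endian, the bytes at ascending addresses are E1 21.
Read back as little-endian, the first byte is least significant, giving 0x21E1.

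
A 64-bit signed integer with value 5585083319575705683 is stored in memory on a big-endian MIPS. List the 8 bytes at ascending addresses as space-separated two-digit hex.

4D 82 33 B0 28 44 F8 53

5585083319575705683 in hexadecimal, padded to 64 bits, is 0x4D8233B02844F853.
Split into bytes (most-significant first): 4D 82 33 B0 28 44 F8 53.
Big-endian: lowest address holds the most-significant byte.
So the memory order matches the most-significant-first order: 4D 82 33 B0 28 44 F8 53.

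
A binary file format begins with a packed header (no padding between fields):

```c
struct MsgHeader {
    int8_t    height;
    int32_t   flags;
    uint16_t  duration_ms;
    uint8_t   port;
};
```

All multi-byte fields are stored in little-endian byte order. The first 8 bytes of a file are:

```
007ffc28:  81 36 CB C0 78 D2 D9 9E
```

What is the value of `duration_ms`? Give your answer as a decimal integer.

55762

`duration_ms` follows `height` (1 B), `flags` (4 B), so it starts at offset 1 + 4 = 5 and occupies 2 bytes.
Bytes at offsets 5..6: D2 D9.
Little-endian stores the least-significant byte at the lowest address.
Reassemble most-significant byte first: D9 D2 → 0xD9D2.
0xD9D2 = 55762.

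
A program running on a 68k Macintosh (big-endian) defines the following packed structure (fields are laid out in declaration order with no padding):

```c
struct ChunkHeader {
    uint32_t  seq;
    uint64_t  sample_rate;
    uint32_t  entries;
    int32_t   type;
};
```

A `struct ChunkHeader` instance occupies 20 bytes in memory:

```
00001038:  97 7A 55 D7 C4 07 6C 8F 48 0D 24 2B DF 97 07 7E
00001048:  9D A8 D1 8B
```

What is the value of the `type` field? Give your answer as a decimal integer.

-1649880693

`type` follows `seq` (4 B), `sample_rate` (8 B), `entries` (4 B), so it starts at offset 4 + 8 + 4 = 16 and occupies 4 bytes.
Bytes at offsets 16..19: 9D A8 D1 8B.
Big-endian: lowest address holds the most-significant byte.
The bytes are already most-significant first: 0x9DA8D18B.
Top bit is set, so as a signed 32-bit value this is 0x9DA8D18B − 2^32 = -1649880693.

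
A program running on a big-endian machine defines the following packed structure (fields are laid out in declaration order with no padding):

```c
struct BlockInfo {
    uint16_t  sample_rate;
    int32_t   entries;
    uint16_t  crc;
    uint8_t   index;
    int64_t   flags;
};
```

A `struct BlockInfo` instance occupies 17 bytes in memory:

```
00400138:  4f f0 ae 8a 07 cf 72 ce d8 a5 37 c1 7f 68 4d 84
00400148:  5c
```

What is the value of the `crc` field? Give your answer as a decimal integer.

29390

`crc` follows `sample_rate` (2 B), `entries` (4 B), so it starts at offset 2 + 4 = 6 and occupies 2 bytes.
Bytes at offsets 6..7: 72 CE.
In big-endian order the high byte comes first in memory.
The bytes are already most-significant first: 0x72CE.
0x72CE = 29390.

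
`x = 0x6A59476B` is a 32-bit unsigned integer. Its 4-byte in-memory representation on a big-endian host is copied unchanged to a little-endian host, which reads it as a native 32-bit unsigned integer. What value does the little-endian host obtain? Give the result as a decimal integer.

Stored big-endian, the bytes at ascending addresses are 6A 59 47 6B.
Read back as little-endian, the first byte is least significant, giving 0x6B47596A.
0x6B47596A = 1799838058.

1799838058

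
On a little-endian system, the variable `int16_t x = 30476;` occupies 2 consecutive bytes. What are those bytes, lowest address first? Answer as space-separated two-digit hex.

30476 in hexadecimal, padded to 16 bits, is 0x770C.
Split into bytes (most-significant first): 77 0C.
In little-endian order the low byte comes first in memory.
So at ascending addresses the bytes are 0C 77.

0C 77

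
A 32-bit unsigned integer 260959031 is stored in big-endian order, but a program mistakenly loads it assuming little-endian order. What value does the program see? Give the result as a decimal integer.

260959031 in 32-bit hexadecimal is 0x0F8DEB37.
Stored big-endian, the bytes at ascending addresses are 0F 8D EB 37.
Read back as little-endian, the first byte is least significant, giving 0x37EB8D0F.
0x37EB8D0F = 938183951.

938183951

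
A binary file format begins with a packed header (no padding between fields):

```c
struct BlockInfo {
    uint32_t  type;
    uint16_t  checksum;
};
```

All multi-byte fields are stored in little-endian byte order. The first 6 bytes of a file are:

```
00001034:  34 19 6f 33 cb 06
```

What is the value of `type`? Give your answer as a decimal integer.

`type` is the first field, at byte offset 0, occupying 4 bytes.
Bytes at offsets 0..3: 34 19 6F 33.
In little-endian order the low byte comes first in memory.
Reassemble most-significant byte first: 33 6F 19 34 → 0x336F1934.
0x336F1934 = 862918964.

862918964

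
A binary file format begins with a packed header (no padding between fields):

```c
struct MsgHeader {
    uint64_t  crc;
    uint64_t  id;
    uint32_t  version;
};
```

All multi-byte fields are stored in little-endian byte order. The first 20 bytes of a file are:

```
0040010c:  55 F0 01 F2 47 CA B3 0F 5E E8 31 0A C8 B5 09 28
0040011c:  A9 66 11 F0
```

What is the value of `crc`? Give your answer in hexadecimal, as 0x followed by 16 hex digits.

`crc` is the first field, at byte offset 0, occupying 8 bytes.
Bytes at offsets 0..7: 55 F0 01 F2 47 CA B3 0F.
Little-endian stores the least-significant byte at the lowest address.
Reassemble most-significant byte first: 0F B3 CA 47 F2 01 F0 55 → 0x0FB3CA47F201F055.

0x0FB3CA47F201F055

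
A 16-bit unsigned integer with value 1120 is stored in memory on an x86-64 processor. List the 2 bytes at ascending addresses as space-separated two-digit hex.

60 04

1120 in hexadecimal, padded to 16 bits, is 0x0460.
Split into bytes (most-significant first): 04 60.
Little-endian stores the least-significant byte at the lowest address.
So at ascending addresses the bytes are 60 04.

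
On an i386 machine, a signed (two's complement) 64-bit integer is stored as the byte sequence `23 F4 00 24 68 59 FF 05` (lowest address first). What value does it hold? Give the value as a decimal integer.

432162393066370083

Little-endian stores the least-significant byte at the lowest address.
Reassemble most-significant byte first: 05 FF 59 68 24 00 F4 23 → 0x05FF59682400F423.
0x05FF59682400F423 = 432162393066370083.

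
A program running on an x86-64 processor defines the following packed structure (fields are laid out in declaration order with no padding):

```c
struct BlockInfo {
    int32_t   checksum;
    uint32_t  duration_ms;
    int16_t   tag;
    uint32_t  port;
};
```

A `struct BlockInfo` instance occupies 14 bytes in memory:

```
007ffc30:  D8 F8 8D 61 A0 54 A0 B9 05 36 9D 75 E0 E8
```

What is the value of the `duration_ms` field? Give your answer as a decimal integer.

3114292384

`duration_ms` follows `checksum` (4 bytes), so it starts at byte offset 4 and occupies 4 bytes.
Bytes at offsets 4..7: A0 54 A0 B9.
In little-endian order the low byte comes first in memory.
Reassemble most-significant byte first: B9 A0 54 A0 → 0xB9A054A0.
0xB9A054A0 = 3114292384.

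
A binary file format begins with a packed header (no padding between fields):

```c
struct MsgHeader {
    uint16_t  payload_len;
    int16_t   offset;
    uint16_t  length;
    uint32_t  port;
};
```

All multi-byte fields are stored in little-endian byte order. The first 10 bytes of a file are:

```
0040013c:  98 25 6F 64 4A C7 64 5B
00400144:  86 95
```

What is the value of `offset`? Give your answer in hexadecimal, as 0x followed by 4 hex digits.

`offset` follows `payload_len` (2 bytes), so it starts at byte offset 2 and occupies 2 bytes.
Bytes at offsets 2..3: 6F 64.
Little-endian stores the least-significant byte at the lowest address.
Reassemble most-significant byte first: 64 6F → 0x646F.

0x646F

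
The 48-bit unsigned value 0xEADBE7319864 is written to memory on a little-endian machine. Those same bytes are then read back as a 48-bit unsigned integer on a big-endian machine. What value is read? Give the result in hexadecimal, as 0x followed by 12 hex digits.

0x649831E7DBEA

Stored little-endian, the bytes at ascending addresses are 64 98 31 E7 DB EA.
Read back as big-endian, the last byte is least significant, giving 0x649831E7DBEA.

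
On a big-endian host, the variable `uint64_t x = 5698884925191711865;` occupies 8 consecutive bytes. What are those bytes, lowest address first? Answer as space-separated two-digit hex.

5698884925191711865 in hexadecimal, padded to 64 bits, is 0x4F1681A53DE16C79.
Split into bytes (most-significant first): 4F 16 81 A5 3D E1 6C 79.
Big-endian: lowest address holds the most-significant byte.
So the memory order matches the most-significant-first order: 4F 16 81 A5 3D E1 6C 79.

4F 16 81 A5 3D E1 6C 79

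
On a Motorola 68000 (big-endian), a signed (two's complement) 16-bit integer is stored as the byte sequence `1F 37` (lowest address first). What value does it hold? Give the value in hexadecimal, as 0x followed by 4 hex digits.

0x1F37

Big-endian stores the most-significant byte at the lowest address.
The bytes are already most-significant first: 0x1F37.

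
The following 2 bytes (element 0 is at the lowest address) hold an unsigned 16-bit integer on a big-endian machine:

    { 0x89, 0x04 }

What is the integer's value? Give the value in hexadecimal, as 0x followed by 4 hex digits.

Big-endian stores the most-significant byte at the lowest address.
The bytes are already most-significant first: 0x8904.

0x8904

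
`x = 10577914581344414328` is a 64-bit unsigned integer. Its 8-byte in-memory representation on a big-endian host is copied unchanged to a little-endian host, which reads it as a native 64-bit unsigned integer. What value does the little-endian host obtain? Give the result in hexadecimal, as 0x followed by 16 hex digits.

0x786A757D444DCC92

10577914581344414328 in 64-bit hexadecimal is 0x92CC4D447D756A78.
Stored big-endian, the bytes at ascending addresses are 92 CC 4D 44 7D 75 6A 78.
Read back as little-endian, the first byte is least significant, giving 0x786A757D444DCC92.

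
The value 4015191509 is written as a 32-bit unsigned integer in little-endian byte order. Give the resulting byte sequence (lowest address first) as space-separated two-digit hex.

D5 F5 52 EF

4015191509 in hexadecimal, padded to 32 bits, is 0xEF52F5D5.
Split into bytes (most-significant first): EF 52 F5 D5.
Little-endian stores the least-significant byte at the lowest address.
So at ascending addresses the bytes are D5 F5 52 EF.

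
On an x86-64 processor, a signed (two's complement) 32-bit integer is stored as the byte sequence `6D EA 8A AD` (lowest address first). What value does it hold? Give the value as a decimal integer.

Little-endian: lowest address holds the least-significant byte.
Reassemble most-significant byte first: AD 8A EA 6D → 0xAD8AEA6D.
Top bit is set, so as a signed 32-bit value this is 0xAD8AEA6D − 2^32 = -1383404947.

-1383404947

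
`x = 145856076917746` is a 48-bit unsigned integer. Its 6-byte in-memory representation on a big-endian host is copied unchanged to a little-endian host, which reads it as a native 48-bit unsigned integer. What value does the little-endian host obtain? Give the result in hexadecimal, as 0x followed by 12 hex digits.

0xF22BA7C3A784

145856076917746 in 48-bit hexadecimal is 0x84A7C3A72BF2.
Stored big-endian, the bytes at ascending addresses are 84 A7 C3 A7 2B F2.
Read back as little-endian, the first byte is least significant, giving 0xF22BA7C3A784.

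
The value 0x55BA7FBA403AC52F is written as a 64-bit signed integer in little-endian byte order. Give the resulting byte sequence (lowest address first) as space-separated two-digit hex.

2F C5 3A 40 BA 7F BA 55

Split into bytes (most-significant first): 55 BA 7F BA 40 3A C5 2F.
Little-endian stores the least-significant byte at the lowest address.
So at ascending addresses the bytes are 2F C5 3A 40 BA 7F BA 55.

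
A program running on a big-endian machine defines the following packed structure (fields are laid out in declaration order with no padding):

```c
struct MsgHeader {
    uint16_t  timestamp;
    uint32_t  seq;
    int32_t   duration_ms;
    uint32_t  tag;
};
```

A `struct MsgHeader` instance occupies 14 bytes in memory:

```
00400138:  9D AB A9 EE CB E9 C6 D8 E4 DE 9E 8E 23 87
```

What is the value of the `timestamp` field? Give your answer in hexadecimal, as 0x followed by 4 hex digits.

`timestamp` is the first field, at byte offset 0, occupying 2 bytes.
Bytes at offsets 0..1: 9D AB.
In big-endian order the high byte comes first in memory.
The bytes are already most-significant first: 0x9DAB.

0x9DAB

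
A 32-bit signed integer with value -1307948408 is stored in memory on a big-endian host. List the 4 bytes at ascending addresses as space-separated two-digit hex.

B2 0A 4A 88

Two's complement of -1307948408 in 32 bits: 1307948408 = 0x4DF5B578; invert → 0xB20A4A87; add 1 → 0xB20A4A88.
Split into bytes (most-significant first): B2 0A 4A 88.
Big-endian: lowest address holds the most-significant byte.
So the memory order matches the most-significant-first order: B2 0A 4A 88.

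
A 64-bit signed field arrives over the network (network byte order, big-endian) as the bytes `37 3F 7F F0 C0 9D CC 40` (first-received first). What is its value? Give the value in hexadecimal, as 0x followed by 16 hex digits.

Big-endian stores the most-significant byte at the lowest address.
The bytes are already most-significant first: 0x373F7FF0C09DCC40.

0x373F7FF0C09DCC40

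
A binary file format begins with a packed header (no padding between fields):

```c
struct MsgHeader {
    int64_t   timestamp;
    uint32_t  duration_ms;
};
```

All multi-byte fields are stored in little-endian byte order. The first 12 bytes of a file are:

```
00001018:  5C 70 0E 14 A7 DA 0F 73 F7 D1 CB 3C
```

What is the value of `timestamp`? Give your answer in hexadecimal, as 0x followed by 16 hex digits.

`timestamp` is the first field, at byte offset 0, occupying 8 bytes.
Bytes at offsets 0..7: 5C 70 0E 14 A7 DA 0F 73.
In little-endian order the low byte comes first in memory.
Reassemble most-significant byte first: 73 0F DA A7 14 0E 70 5C → 0x730FDAA7140E705C.

0x730FDAA7140E705C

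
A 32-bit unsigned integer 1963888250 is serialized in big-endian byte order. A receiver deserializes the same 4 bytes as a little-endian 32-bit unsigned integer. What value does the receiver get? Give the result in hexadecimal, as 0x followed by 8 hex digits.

0x7A8E0E75

1963888250 in 32-bit hexadecimal is 0x750E8E7A.
Stored big-endian, the bytes at ascending addresses are 75 0E 8E 7A.
Read back as little-endian, the first byte is least significant, giving 0x7A8E0E75.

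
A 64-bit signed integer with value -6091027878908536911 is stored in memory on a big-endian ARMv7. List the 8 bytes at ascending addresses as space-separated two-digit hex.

AB 78 52 6A 70 A7 D7 B1

Two's complement of -6091027878908536911 in 64 bits: 6091027878908536911 = 0x5487AD958F58284F; invert → 0xAB78526A70A7D7B0; add 1 → 0xAB78526A70A7D7B1.
Split into bytes (most-significant first): AB 78 52 6A 70 A7 D7 B1.
Big-endian stores the most-significant byte at the lowest address.
So the memory order matches the most-significant-first order: AB 78 52 6A 70 A7 D7 B1.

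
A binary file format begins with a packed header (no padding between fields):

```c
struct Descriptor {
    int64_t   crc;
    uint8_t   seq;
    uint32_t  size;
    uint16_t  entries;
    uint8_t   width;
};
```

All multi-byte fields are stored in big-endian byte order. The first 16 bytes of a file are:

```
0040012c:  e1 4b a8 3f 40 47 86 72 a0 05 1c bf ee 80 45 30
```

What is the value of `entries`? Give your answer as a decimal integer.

32837

`entries` follows `crc` (8 B), `seq` (1 B), `size` (4 B), so it starts at offset 8 + 1 + 4 = 13 and occupies 2 bytes.
Bytes at offsets 13..14: 80 45.
Big-endian: lowest address holds the most-significant byte.
The bytes are already most-significant first: 0x8045.
0x8045 = 32837.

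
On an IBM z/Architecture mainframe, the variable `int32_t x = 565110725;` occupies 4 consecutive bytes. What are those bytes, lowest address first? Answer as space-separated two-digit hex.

565110725 in hexadecimal, padded to 32 bits, is 0x21AEE7C5.
Split into bytes (most-significant first): 21 AE E7 C5.
In big-endian order the high byte comes first in memory.
So the memory order matches the most-significant-first order: 21 AE E7 C5.

21 AE E7 C5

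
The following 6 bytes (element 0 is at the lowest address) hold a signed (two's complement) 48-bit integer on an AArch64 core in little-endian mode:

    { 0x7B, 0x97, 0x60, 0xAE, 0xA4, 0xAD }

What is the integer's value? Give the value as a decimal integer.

In little-endian order the low byte comes first in memory.
Reassemble most-significant byte first: AD A4 AE 60 97 7B → 0xADA4AE60977B.
Top bit is set, so as a signed 48-bit value this is 0xADA4AE60977B − 2^48 = -90552164903045.

-90552164903045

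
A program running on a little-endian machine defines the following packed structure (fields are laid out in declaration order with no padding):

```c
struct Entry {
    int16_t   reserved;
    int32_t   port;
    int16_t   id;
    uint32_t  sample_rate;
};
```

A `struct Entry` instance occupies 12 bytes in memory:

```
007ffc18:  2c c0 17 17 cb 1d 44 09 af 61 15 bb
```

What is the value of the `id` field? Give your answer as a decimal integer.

`id` follows `reserved` (2 B), `port` (4 B), so it starts at offset 2 + 4 = 6 and occupies 2 bytes.
Bytes at offsets 6..7: 44 09.
Little-endian stores the least-significant byte at the lowest address.
Reassemble most-significant byte first: 09 44 → 0x0944.
0x0944 = 2372.

2372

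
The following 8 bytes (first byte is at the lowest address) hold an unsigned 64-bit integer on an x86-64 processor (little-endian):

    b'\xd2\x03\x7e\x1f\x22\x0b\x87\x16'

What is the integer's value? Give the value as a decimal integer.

1623278431875498962

Little-endian: lowest address holds the least-significant byte.
Reassemble most-significant byte first: 16 87 0B 22 1F 7E 03 D2 → 0x16870B221F7E03D2.
0x16870B221F7E03D2 = 1623278431875498962.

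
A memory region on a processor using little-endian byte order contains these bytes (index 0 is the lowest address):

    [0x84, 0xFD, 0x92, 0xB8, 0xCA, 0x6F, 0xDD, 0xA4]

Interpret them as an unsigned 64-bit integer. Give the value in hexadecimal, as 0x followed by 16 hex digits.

In little-endian order the low byte comes first in memory.
Reassemble most-significant byte first: A4 DD 6F CA B8 92 FD 84 → 0xA4DD6FCAB892FD84.

0xA4DD6FCAB892FD84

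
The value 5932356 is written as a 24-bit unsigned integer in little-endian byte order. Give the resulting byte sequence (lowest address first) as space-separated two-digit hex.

44 85 5A

5932356 in hexadecimal, padded to 24 bits, is 0x5A8544.
Split into bytes (most-significant first): 5A 85 44.
Little-endian: lowest address holds the least-significant byte.
So at ascending addresses the bytes are 44 85 5A.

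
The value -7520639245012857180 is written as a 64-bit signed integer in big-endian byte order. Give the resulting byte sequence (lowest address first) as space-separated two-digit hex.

Two's complement of -7520639245012857180 in 64 bits: 7520639245012857180 = 0x685EAD8C1ADA715C; invert → 0x97A15273E5258EA3; add 1 → 0x97A15273E5258EA4.
Split into bytes (most-significant first): 97 A1 52 73 E5 25 8E A4.
Big-endian: lowest address holds the most-significant byte.
So the memory order matches the most-significant-first order: 97 A1 52 73 E5 25 8E A4.

97 A1 52 73 E5 25 8E A4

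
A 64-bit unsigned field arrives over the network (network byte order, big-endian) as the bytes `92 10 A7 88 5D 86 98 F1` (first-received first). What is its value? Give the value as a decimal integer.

10525096533291342065

Big-endian stores the most-significant byte at the lowest address.
The bytes are already most-significant first: 0x9210A7885D8698F1.
0x9210A7885D8698F1 = 10525096533291342065.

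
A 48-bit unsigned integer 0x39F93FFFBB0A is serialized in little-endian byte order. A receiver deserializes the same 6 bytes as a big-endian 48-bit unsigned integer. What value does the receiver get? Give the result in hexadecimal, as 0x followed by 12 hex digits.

Stored little-endian, the bytes at ascending addresses are 0A BB FF 3F F9 39.
Read back as big-endian, the last byte is least significant, giving 0x0ABBFF3FF939.

0x0ABBFF3FF939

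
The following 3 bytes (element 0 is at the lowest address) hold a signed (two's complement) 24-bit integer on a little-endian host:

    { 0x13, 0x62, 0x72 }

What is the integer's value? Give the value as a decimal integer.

In little-endian order the low byte comes first in memory.
Reassemble most-significant byte first: 72 62 13 → 0x726213.
0x726213 = 7496211.

7496211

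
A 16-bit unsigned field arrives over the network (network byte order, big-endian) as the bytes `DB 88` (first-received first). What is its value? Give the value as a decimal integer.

Big-endian: lowest address holds the most-significant byte.
The bytes are already most-significant first: 0xDB88.
0xDB88 = 56200.

56200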